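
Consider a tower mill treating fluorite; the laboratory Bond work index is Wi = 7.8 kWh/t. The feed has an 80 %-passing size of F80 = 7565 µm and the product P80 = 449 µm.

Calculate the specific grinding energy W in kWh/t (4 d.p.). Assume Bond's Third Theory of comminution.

W = 2.7843 kWh/t

W = 10·Wi·(P80^(-½) − F80^(-½))
1/√449 = 0.047193;  1/√7565 = 0.011497
W = 10·7.8·(0.047193 − 0.011497) = 2.7843 kWh/t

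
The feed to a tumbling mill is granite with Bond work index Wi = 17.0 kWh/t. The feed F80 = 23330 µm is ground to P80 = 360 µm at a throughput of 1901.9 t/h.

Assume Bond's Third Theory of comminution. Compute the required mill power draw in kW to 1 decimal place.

W = 10 Wi (1/√P80 − 1/√F80)  [Bond]
W = 10·17.0·(1/√360 − 1/√23330) = 10·17.0·(0.046158) = 7.8468 kWh/t
P_mill = W·ṁ = 7.8468·1901.9 = 14923.8 kW

P = 14923.8 kW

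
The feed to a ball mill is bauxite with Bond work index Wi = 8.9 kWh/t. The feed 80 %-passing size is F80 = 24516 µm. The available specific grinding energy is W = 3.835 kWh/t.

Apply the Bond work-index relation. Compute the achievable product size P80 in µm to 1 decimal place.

P80 = 408.5 µm

W_Bond = 10·Wi·(1/√P₈₀ − 1/√F₈₀)
⇒ 1/√P80 = W/(10·Wi) + 1/√F80
  = 3.8350/(10·8.9) + 1/√24516 = 0.043090 + 0.006387 = 0.049477
P80 = (1/0.049477)² = 20.2116² = 408.51 µm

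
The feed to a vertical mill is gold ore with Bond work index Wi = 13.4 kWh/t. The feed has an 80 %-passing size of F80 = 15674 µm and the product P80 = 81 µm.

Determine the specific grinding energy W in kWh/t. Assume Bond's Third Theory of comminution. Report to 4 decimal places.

W = 13.8186 kWh/t

W = 10 Wi (P80^-0.5 − F80^-0.5)
1/√81 = 0.111111;  1/√15674 = 0.007987
W = 10·13.4·(0.111111 − 0.007987) = 13.8186 kWh/t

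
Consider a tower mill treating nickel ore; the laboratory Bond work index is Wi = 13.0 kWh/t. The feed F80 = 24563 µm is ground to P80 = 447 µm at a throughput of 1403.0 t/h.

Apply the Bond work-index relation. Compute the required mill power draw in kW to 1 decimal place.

P = 7463.0 kW

W = 10 Wi (P80^-0.5 − F80^-0.5)
W = 10·13.0·(1/√447 − 1/√24563) = 10·13.0·(0.040918) = 5.3193 kWh/t
P_mill = W·ṁ = 5.3193·1403.0 = 7463.0 kW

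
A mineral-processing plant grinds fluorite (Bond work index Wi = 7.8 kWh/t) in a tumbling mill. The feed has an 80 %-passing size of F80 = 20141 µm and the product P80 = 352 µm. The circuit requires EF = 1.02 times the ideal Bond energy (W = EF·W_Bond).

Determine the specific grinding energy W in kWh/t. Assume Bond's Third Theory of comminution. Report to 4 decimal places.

W = 3.6800 kWh/t

W_Bond = 10·Wi·(1/√P₈₀ − 1/√F₈₀)
1/√352 = 0.053300;  1/√20141 = 0.007046
W = 10·7.8·(0.053300 − 0.007046) = 3.6078 kWh/t
W_actual = 1.02 × 3.6078 = 3.6800 kWh/t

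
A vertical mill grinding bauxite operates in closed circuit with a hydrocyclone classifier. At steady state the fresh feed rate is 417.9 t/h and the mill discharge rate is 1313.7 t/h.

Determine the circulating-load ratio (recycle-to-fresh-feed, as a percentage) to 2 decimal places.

CL = 214.36 %

M = F + R at steady state, so:
R = M − F = 1313.7 − 417.9 = 895.8 t/h
CL = 100·R/F = 100·895.8/417.9 = 214.36 %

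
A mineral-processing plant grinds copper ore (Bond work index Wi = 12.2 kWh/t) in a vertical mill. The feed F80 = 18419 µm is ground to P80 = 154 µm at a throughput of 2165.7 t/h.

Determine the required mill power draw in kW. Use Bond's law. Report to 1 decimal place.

P = 19344.3 kW

W_Bond = 10·Wi·(1/√P₈₀ − 1/√F₈₀)
W = 10·12.2·(1/√154 − 1/√18419) = 10·12.2·(0.073214) = 8.9321 kWh/t
P_mill = W·ṁ = 8.9321·2165.7 = 19344.3 kW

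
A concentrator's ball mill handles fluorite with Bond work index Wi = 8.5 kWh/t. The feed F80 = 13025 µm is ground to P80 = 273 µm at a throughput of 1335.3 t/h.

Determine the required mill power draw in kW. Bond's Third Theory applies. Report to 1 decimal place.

W_Bond = 10·Wi·(1/√P₈₀ − 1/√F₈₀)
W = 10·8.5·(1/√273 − 1/√13025) = 10·8.5·(0.051761) = 4.3997 kWh/t
Mill draw = 4.3997 × 1335.3 = 5874.9 kW

P = 5874.9 kW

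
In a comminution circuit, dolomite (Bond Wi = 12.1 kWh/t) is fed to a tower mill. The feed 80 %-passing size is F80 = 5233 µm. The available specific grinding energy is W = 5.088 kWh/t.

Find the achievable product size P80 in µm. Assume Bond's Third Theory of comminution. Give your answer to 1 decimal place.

W = 10 Wi (1/√P80 − 1/√F80)  [Bond]
⇒ 1/√P80 = W/(10·Wi) + 1/√F80
  = 5.0880/(10·12.1) + 1/√5233 = 0.042050 + 0.013824 = 0.055873
P80 = (1/0.055873)² = 17.8976² = 320.33 µm

P80 = 320.3 µm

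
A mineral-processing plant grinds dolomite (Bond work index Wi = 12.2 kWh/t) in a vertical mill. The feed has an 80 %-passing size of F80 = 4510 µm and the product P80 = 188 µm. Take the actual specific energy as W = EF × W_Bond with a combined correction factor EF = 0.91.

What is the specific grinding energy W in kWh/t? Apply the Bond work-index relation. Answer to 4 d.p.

W = 6.4438 kWh/t

Bond: W = 10·Wi·(1/√P80 − 1/√F80)
1/√188 = 0.072932;  1/√4510 = 0.014891
W = 10·12.2·(0.072932 − 0.014891) = 7.0811 kWh/t
W_actual = 0.91 × 7.0811 = 6.4438 kWh/t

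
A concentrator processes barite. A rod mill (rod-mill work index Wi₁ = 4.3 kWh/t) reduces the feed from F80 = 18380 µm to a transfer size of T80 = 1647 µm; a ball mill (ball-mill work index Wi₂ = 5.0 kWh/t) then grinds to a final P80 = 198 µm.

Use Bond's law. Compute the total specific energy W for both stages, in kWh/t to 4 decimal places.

W = 3.0637 kWh/t

W_Bond = 10·Wi·(1/√P₈₀ − 1/√F₈₀)
Stage 1 (18380→1647 µm, Wi₁=4.3): W₁ = 10·4.3·(0.024641 − 0.007376) = 0.7424 kWh/t
Stage 2 (1647→198 µm, Wi₂=5.0): W₂ = 10·5.0·(0.071067 − 0.024641) = 2.3213 kWh/t
W = W₁ + W₂ = 0.7424 + 2.3213 = 3.0637 kWh/t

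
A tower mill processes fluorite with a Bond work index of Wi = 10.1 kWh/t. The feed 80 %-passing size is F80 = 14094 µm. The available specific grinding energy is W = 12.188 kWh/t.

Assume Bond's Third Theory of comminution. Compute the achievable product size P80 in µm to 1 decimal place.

P80 = 60.0 µm

W = 10·Wi·(P80^(-½) − F80^(-½))
⇒ 1/√P80 = W/(10 Wi) + 1/√F80
  = 12.1880/(10·10.1) + 1/√14094 = 0.120673 + 0.008423 = 0.129097
P80 = (1/0.129097)² = 7.7461² = 60.00 µm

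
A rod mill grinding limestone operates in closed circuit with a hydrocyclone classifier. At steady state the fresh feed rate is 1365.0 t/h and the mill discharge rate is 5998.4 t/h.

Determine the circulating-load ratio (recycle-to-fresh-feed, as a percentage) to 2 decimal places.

Steady state: M = F + R.
R = M − F = 5998.4 − 1365.0 = 4633.4 t/h
CL = 100·R/F = 100·4633.4/1365.0 = 339.44 %

CL = 339.44 %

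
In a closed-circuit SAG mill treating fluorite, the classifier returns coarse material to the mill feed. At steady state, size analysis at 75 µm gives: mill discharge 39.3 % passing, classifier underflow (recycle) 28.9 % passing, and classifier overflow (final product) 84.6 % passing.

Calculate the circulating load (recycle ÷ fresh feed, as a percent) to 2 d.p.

CL = 435.58 %

Mass balance on the −75 µm fraction:
d + r·d = r·u + o → r(d−u) = o−d
r = (84.6 − 39.3)/(39.3 − 28.9) = 45.3/10.4 = 4.3558
CL = 100·r = 435.58 %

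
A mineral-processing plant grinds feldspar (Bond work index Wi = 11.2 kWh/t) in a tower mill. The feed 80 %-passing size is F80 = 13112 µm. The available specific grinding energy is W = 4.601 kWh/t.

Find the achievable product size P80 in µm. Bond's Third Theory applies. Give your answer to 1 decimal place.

P80 = 403.0 µm

W = 10 Wi (P80^-0.5 − F80^-0.5)
P80^(−½) = W/(10 Wi) + F80^(−½)
  = 4.6010/(10·11.2) + 1/√13112 = 0.041080 + 0.008733 = 0.049813
P80 = (1/0.049813)² = 20.0749² = 403.00 µm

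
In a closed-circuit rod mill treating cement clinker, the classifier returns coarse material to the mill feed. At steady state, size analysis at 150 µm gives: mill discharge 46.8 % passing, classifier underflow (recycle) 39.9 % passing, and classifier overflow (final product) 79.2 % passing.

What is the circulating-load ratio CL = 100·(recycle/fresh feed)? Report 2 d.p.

Mass balance on the −150 µm fraction:
(1+r)·d = r·u + o ⇒ r = (o−d)/(d−u)
r = (79.2 − 46.8)/(46.8 − 39.9) = 32.4/6.9 = 4.6957
CL = 100·r = 469.57 %

CL = 469.57 %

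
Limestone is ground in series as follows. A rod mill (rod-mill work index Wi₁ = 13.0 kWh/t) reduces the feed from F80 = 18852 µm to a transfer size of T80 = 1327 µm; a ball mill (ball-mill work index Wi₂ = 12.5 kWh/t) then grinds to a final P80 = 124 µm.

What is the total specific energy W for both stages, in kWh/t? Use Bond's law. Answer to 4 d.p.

Bond:  W = 10 Wi (1/√P − 1/√F)
Stage 1 (18852→1327 µm, Wi₁=13.0): W₁ = 10·13.0·(0.027451 − 0.007283) = 2.6219 kWh/t
Stage 2 (1327→124 µm, Wi₂=12.5): W₂ = 10·12.5·(0.089803 − 0.027451) = 7.7939 kWh/t
W = W₁ + W₂ = 2.6219 + 7.7939 = 10.4158 kWh/t

W = 10.4158 kWh/t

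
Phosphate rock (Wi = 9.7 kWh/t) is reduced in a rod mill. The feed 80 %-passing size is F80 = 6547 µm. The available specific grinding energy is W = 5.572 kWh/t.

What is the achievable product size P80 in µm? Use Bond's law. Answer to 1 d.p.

W = 10 Wi (1/√P80 − 1/√F80)  [Bond]
⇒ 1/√P80 = W/(10·Wi) + 1/√F80
  = 5.5720/(10·9.7) + 1/√6547 = 0.057443 + 0.012359 = 0.069802
P80 = (1/0.069802)² = 14.3262² = 205.24 µm

P80 = 205.2 µm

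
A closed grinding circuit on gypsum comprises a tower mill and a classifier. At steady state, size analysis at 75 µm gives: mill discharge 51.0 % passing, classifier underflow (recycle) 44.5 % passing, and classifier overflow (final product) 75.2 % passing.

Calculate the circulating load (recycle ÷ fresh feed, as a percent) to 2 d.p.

CL = 372.31 %

Mass balance on the −75 µm fraction:
d + r·d = r·u + o → r(d−u) = o−d
r = (75.2 − 51.0)/(51.0 − 44.5) = 24.2/6.5 = 3.7231
CL = 100·r = 372.31 %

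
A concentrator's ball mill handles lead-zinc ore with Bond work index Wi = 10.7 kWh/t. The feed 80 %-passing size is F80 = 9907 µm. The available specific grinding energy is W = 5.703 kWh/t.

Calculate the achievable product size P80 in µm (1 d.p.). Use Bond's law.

P80 = 249.2 µm

W = 10 Wi (P80^-0.5 − F80^-0.5)
P80^-0.5 = F80^-0.5 + W/(10 Wi)
  = 5.7030/(10·10.7) + 1/√9907 = 0.053299 + 0.010047 = 0.063346
P80 = (1/0.063346)² = 15.7863² = 249.21 µm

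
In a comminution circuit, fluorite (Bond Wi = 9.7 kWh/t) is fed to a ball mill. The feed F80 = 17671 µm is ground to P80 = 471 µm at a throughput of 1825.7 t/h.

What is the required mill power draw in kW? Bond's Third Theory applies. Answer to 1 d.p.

P = 6827.8 kW

W = 10·Wi·[P80^(−½) − F80^(−½)]
W = 10·9.7·(1/√471 − 1/√17671) = 10·9.7·(0.038555) = 3.7398 kWh/t
Power = W × throughput = 3.7398 kWh/t × 1825.7 t/h = 6827.8 kW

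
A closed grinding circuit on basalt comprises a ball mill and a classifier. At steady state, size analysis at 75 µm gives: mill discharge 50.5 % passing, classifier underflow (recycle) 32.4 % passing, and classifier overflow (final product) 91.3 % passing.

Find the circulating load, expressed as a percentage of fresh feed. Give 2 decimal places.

Classifier node, passing 75 µm:
(1+r)d = ru + o → r = (o−d)/(d−u)
r = (91.3 − 50.5)/(50.5 − 32.4) = 40.8/18.1 = 2.2541
CL = 100·r = 225.41 %

CL = 225.41 %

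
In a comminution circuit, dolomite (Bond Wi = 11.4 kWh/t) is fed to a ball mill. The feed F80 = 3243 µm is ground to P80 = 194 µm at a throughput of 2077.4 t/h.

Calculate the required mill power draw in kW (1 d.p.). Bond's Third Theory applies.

W = 10·Wi·[P80^(−½) − F80^(−½)]
W = 10·11.4·(1/√194 − 1/√3243) = 10·11.4·(0.054236) = 6.1829 kWh/t
Power = W × throughput = 6.1829 kWh/t × 2077.4 t/h = 12844.3 kW

P = 12844.3 kW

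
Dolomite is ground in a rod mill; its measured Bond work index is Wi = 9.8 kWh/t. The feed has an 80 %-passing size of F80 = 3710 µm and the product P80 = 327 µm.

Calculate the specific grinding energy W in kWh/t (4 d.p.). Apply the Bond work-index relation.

W = 10·Wi·[P80^(−½) − F80^(−½)]
1/√327 = 0.055300;  1/√3710 = 0.016418
W = 10·9.8·(0.055300 − 0.016418) = 3.8105 kWh/t

W = 3.8105 kWh/t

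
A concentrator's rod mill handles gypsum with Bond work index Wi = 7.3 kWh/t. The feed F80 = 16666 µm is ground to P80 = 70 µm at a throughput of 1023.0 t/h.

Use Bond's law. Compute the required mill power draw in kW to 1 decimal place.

Bond: W = 10·Wi·(1/√P80 − 1/√F80)
W = 10·7.3·(1/√70 − 1/√16666) = 10·7.3·(0.111777) = 8.1597 kWh/t
P_mill = W·ṁ = 8.1597·1023.0 = 8347.4 kW

P = 8347.4 kW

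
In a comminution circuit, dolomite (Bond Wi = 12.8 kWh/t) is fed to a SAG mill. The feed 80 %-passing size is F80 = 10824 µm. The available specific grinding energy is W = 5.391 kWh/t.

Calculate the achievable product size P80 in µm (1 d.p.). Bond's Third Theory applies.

Bond: W = 10·Wi·(1/√P80 − 1/√F80)
P80^(−½) = W/(10 Wi) + F80^(−½)
  = 5.3910/(10·12.8) + 1/√10824 = 0.042117 + 0.009612 = 0.051729
P80 = (1/0.051729)² = 19.3315² = 373.71 µm

P80 = 373.7 µm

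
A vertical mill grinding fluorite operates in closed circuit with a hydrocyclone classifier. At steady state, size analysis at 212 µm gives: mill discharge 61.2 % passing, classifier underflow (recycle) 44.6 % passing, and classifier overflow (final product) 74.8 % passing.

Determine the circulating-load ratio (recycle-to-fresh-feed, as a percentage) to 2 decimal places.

Classifier node, passing 212 µm:
r = (o − d)/(d − u)
r = (74.8 − 61.2)/(61.2 − 44.6) = 13.6/16.6 = 0.8193
CL = 100·r = 81.93 %

CL = 81.93 %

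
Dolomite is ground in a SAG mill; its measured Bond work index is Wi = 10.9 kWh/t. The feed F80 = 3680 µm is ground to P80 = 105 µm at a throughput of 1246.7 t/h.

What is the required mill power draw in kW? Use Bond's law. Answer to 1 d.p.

P = 11021.5 kW

W = 10 Wi (1/√P80 − 1/√F80)  [Bond]
W = 10·10.9·(1/√105 − 1/√3680) = 10·10.9·(0.081105) = 8.8405 kWh/t
P = W·T = 8.8405·1246.7 = 11021.5 kW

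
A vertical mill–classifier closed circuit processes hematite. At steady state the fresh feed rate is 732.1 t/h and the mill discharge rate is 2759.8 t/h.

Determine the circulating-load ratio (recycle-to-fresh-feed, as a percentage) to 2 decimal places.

Discharge = new feed + return, hence
R = M − F = 2759.8 − 732.1 = 2027.7 t/h
CL = 100·R/F = 100·2027.7/732.1 = 276.97 %

CL = 276.97 %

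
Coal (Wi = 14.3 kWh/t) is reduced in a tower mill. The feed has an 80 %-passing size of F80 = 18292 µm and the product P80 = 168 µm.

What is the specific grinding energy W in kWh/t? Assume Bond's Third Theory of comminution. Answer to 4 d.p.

W = 9.9754 kWh/t

W = 10·Wi·[P80^(−½) − F80^(−½)]
1/√168 = 0.077152;  1/√18292 = 0.007394
W = 10·14.3·(0.077152 − 0.007394) = 9.9754 kWh/t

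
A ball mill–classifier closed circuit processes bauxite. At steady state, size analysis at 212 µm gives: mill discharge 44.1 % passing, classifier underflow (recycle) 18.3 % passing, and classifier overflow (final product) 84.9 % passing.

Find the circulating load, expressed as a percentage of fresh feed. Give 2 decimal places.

Let r = R/F. Size balance at 212 µm:
d + r·d = r·u + o → r(d−u) = o−d
r = (84.9 − 44.1)/(44.1 − 18.3) = 40.8/25.8 = 1.5814
CL = 100·r = 158.14 %

CL = 158.14 %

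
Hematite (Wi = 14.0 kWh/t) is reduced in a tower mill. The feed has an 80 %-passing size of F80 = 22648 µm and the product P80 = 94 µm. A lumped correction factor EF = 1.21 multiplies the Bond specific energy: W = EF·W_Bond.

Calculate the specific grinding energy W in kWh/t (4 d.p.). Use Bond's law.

W = 16.3466 kWh/t

Bond:  W = 10 Wi (1/√P − 1/√F)
1/√94 = 0.103142;  1/√22648 = 0.006645
W = 10·14.0·(0.103142 − 0.006645) = 13.5096 kWh/t
W_actual = 1.21 × 13.5096 = 16.3466 kWh/t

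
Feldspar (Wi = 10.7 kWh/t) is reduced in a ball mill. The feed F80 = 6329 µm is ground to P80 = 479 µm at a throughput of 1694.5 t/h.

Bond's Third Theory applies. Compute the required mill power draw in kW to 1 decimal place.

P = 6005.3 kW

W_Bond = 10·Wi·(1/√P₈₀ − 1/√F₈₀)
W = 10·10.7·(1/√479 − 1/√6329) = 10·10.7·(0.033121) = 3.5440 kWh/t
P_mill = W·ṁ = 3.5440·1694.5 = 6005.3 kW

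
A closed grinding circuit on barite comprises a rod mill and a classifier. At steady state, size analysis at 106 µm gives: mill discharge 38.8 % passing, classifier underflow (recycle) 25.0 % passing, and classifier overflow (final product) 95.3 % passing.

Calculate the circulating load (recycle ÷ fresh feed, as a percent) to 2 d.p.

Mass balance on the −106 µm fraction:
Fd + Rd = Ru + Fo ⇒ R/F = (o−d)/(d−u)
r = (95.3 − 38.8)/(38.8 − 25.0) = 56.5/13.8 = 4.0942
CL = 100·r = 409.42 %

CL = 409.42 %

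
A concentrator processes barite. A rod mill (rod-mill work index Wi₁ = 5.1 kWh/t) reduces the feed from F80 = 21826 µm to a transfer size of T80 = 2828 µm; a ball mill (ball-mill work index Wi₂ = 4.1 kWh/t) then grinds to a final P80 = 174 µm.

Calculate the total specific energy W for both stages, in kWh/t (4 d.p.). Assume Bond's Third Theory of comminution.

W = 2.9510 kWh/t

W = 10 Wi (1/√P80 − 1/√F80)  [Bond]
Stage 1 (21826→2828 µm, Wi₁=5.1): W₁ = 10·5.1·(0.018804 − 0.006769) = 0.6138 kWh/t
Stage 2 (2828→174 µm, Wi₂=4.1): W₂ = 10·4.1·(0.075810 − 0.018804) = 2.3372 kWh/t
W = W₁ + W₂ = 0.6138 + 2.3372 = 2.9510 kWh/t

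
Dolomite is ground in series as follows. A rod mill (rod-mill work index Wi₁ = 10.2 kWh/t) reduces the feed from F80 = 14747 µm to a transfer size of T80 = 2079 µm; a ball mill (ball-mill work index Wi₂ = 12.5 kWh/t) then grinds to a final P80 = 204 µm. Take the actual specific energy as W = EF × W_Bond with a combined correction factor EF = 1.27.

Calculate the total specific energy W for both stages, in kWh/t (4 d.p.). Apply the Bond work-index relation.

W = 9.4074 kWh/t

W = 10 Wi (1/√P80 − 1/√F80)  [Bond]
Stage 1 (14747→2079 µm, Wi₁=10.2): W₁ = 10·10.2·(0.021932 − 0.008235) = 1.3971 kWh/t
Stage 2 (2079→204 µm, Wi₂=12.5): W₂ = 10·12.5·(0.070014 − 0.021932) = 6.0103 kWh/t
W = W₁ + W₂ = 1.3971 + 6.0103 = 7.4074 kWh/t
Corrected W = EF·W_Bond = 1.27·7.4074 = 9.4074 kWh/t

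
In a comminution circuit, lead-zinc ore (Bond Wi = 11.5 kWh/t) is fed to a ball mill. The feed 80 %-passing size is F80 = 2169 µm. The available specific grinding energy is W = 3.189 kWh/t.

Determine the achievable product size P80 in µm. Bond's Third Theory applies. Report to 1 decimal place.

P80 = 413.1 µm

W_Bond = 10·Wi·(1/√P₈₀ − 1/√F₈₀)
P80^-0.5 = F80^-0.5 + W/(10 Wi)
  = 3.1890/(10·11.5) + 1/√2169 = 0.027730 + 0.021472 = 0.049202
P80 = (1/0.049202)² = 20.3242² = 413.07 µm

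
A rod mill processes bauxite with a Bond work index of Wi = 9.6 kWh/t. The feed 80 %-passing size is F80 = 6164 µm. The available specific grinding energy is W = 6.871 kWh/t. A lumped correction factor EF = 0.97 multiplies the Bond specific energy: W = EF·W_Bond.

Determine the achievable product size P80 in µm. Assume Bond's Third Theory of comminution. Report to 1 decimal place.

W = 10 Wi (1/√P80 − 1/√F80)  [Bond]
W_Bond = W / EF = 6.871 / 0.97 = 7.0835 kWh/t
1/√P80 = 1/√F80 + W_Bond/(10·Wi)
  = 7.0835/(10·9.6) + 1/√6164 = 0.073787 + 0.012737 = 0.086524
P80 = (1/0.086524)² = 11.5575² = 133.58 µm

P80 = 133.6 µm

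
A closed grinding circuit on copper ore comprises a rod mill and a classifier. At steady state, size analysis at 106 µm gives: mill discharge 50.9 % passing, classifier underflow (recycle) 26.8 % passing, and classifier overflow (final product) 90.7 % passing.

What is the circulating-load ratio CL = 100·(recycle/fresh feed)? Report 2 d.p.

CL = 165.15 %

Mass balance on the −106 µm fraction:
Fd + Rd = Ru + Fo ⇒ R/F = (o−d)/(d−u)
r = (90.7 − 50.9)/(50.9 − 26.8) = 39.8/24.1 = 1.6515
CL = 100·r = 165.15 %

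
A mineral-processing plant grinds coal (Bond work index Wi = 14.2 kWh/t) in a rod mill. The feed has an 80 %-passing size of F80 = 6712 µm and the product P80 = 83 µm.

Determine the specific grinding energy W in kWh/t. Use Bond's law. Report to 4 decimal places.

Bond: W = 10·Wi·(1/√P80 − 1/√F80)
1/√83 = 0.109764;  1/√6712 = 0.012206
W = 10·14.2·(0.109764 − 0.012206) = 13.8533 kWh/t

W = 13.8533 kWh/t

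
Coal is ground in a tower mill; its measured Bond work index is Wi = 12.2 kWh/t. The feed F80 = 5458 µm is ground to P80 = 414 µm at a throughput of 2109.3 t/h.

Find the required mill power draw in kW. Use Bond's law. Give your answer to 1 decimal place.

P = 9164.1 kW

Bond:  W = 10 Wi (1/√P − 1/√F)
W = 10·12.2·(1/√414 − 1/√5458) = 10·12.2·(0.035612) = 4.3446 kWh/t
Power = W × throughput = 4.3446 kWh/t × 2109.3 t/h = 9164.1 kW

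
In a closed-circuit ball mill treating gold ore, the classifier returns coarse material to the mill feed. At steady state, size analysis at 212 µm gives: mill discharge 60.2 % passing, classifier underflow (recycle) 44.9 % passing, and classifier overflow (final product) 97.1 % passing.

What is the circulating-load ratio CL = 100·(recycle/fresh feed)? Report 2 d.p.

Classifier node, passing 212 µm:
d + r·d = r·u + o → r(d−u) = o−d
r = (97.1 − 60.2)/(60.2 − 44.9) = 36.9/15.3 = 2.4118
CL = 100·r = 241.18 %

CL = 241.18 %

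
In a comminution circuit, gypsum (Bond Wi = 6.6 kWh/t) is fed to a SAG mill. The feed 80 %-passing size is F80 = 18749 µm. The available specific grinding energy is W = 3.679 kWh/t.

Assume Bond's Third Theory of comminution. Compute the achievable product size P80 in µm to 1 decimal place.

P80 = 251.6 µm

Bond: W = 10·Wi·(1/√P80 − 1/√F80)
P80^-0.5 = F80^-0.5 + W/(10 Wi)
  = 3.6790/(10·6.6) + 1/√18749 = 0.055742 + 0.007303 = 0.063046
P80 = (1/0.063046)² = 15.8615² = 251.59 µm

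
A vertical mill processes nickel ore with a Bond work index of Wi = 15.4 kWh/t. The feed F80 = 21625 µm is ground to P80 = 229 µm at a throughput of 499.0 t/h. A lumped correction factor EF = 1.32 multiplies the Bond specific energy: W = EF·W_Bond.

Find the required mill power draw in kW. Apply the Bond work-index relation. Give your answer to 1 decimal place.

W = 10·Wi·[P80^(−½) − F80^(−½)]
W = 10·15.4·(1/√229 − 1/√21625) = 10·15.4·(0.059282) = 9.1294 kWh/t
Corrected W = EF·W_Bond = 1.32·9.1294 = 12.0508 kWh/t
P_mill = W·ṁ = 12.0508·499.0 = 6013.3 kW

P = 6013.3 kW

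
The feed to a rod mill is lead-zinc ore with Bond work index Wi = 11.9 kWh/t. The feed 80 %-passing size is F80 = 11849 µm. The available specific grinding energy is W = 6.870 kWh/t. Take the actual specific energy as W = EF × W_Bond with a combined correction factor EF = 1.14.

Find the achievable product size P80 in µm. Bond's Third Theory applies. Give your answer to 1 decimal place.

P80 = 279.4 µm

Bond: W = 10·Wi·(1/√P80 − 1/√F80)
W_Bond = W / EF = 6.870 / 1.14 = 6.0263 kWh/t
⇒ 1/√P80 = W_Bond/(10 Wi) + 1/√F80
  = 6.0263/(10·11.9) + 1/√11849 = 0.050641 + 0.009187 = 0.059828
P80 = (1/0.059828)² = 16.7146² = 279.38 µm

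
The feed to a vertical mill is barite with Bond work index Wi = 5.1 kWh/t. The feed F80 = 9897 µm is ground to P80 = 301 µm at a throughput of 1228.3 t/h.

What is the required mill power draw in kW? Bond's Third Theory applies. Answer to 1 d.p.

W = 10·Wi·(P80^(-½) − F80^(-½))
W = 10·5.1·(1/√301 − 1/√9897) = 10·5.1·(0.047587) = 2.4269 kWh/t
P_mill = W·ṁ = 2.4269·1228.3 = 2981.0 kW

P = 2981.0 kW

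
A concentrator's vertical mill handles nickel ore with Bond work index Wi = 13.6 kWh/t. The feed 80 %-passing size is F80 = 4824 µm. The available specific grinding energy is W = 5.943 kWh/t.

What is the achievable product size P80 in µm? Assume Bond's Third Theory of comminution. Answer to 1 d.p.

P80 = 296.3 µm

W_Bond = 10·Wi·(1/√P₈₀ − 1/√F₈₀)
1/√P80 = 1/√F80 + W/(10·Wi)
  = 5.9430/(10·13.6) + 1/√4824 = 0.043699 + 0.014398 = 0.058096
P80 = (1/0.058096)² = 17.2128² = 296.28 µm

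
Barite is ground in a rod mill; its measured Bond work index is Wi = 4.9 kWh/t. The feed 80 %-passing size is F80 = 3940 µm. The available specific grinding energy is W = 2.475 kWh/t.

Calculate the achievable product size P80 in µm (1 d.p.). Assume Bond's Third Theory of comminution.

P80 = 226.5 µm

W = 10·Wi·[P80^(−½) − F80^(−½)]
P80^-0.5 = F80^-0.5 + W/(10 Wi)
  = 2.4750/(10·4.9) + 1/√3940 = 0.050510 + 0.015931 = 0.066442
P80 = (1/0.066442)² = 15.0508² = 226.53 µm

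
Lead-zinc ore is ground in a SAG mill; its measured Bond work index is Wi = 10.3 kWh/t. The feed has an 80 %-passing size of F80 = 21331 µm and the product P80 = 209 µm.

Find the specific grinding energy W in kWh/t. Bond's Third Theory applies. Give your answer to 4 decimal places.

W = 10·Wi·(P80^(-½) − F80^(-½))
1/√209 = 0.069171;  1/√21331 = 0.006847
W = 10·10.3·(0.069171 − 0.006847) = 6.4194 kWh/t

W = 6.4194 kWh/t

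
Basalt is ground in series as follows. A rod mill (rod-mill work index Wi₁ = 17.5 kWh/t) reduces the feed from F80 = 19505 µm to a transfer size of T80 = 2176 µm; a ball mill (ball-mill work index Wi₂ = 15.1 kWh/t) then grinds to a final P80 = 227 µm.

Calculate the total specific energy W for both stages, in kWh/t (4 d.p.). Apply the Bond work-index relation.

W = 9.2837 kWh/t

Bond: W = 10·Wi·(1/√P80 − 1/√F80)
Stage 1 (19505→2176 µm, Wi₁=17.5): W₁ = 10·17.5·(0.021437 − 0.007160) = 2.4985 kWh/t
Stage 2 (2176→227 µm, Wi₂=15.1): W₂ = 10·15.1·(0.066372 − 0.021437) = 6.7852 kWh/t
W = W₁ + W₂ = 2.4985 + 6.7852 = 9.2837 kWh/t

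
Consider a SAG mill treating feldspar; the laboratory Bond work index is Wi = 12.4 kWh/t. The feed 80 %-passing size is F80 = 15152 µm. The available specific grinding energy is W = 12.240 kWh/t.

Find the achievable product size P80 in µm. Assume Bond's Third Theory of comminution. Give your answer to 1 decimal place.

P80 = 87.6 µm

W_Bond = 10·Wi·(1/√P₈₀ − 1/√F₈₀)
P80^-0.5 = F80^-0.5 + W/(10 Wi)
  = 12.2400/(10·12.4) + 1/√15152 = 0.098710 + 0.008124 = 0.106834
P80 = (1/0.106834)² = 9.3604² = 87.62 µm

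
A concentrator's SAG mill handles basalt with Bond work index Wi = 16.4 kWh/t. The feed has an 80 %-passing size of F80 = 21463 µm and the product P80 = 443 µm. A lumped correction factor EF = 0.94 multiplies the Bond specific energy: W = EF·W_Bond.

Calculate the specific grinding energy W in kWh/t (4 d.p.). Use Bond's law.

W = 6.2721 kWh/t

Bond: W = 10·Wi·(1/√P80 − 1/√F80)
1/√443 = 0.047511;  1/√21463 = 0.006826
W = 10·16.4·(0.047511 − 0.006826) = 6.6724 kWh/t
With EF = 0.94: W = 6.6724·0.94 = 6.2721 kWh/t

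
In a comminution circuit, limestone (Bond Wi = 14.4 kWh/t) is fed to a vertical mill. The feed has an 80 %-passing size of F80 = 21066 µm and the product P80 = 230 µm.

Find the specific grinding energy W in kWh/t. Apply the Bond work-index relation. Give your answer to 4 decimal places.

W = 10·Wi·(P80^(-½) − F80^(-½))
1/√230 = 0.065938;  1/√21066 = 0.006890
W = 10·14.4·(0.065938 − 0.006890) = 8.5029 kWh/t

W = 8.5029 kWh/t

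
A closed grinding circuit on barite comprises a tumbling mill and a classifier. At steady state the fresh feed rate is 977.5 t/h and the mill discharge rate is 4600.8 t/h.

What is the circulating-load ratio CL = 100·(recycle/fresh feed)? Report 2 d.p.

CL = 370.67 %

Mill node: discharge = fresh + recycle.
R = M − F = 4600.8 − 977.5 = 3623.3 t/h
CL = 100·R/F = 100·3623.3/977.5 = 370.67 %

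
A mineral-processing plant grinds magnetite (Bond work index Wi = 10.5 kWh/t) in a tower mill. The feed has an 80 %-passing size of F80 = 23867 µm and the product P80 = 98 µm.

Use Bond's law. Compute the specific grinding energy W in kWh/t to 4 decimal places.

W = 9.9269 kWh/t

Bond:  W = 10 Wi (1/√P − 1/√F)
1/√98 = 0.101015;  1/√23867 = 0.006473
W = 10·10.5·(0.101015 − 0.006473) = 9.9269 kWh/t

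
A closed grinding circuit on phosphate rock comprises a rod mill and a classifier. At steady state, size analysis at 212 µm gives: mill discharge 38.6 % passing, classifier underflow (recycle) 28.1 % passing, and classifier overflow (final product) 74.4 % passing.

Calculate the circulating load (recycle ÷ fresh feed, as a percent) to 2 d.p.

CL = 340.95 %

Mass balance on the −212 µm fraction:
(1+r)·d = r·u + o ⇒ r = (o−d)/(d−u)
r = (74.4 − 38.6)/(38.6 − 28.1) = 35.8/10.5 = 3.4095
CL = 100·r = 340.95 %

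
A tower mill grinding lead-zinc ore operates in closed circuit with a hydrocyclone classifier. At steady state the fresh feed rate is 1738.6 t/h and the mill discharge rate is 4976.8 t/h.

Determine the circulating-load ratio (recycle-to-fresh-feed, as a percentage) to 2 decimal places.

CL = 186.25 %

Mill node: discharge = fresh + recycle.
R = M − F = 4976.8 − 1738.6 = 3238.2 t/h
CL = 100·R/F = 100·3238.2/1738.6 = 186.25 %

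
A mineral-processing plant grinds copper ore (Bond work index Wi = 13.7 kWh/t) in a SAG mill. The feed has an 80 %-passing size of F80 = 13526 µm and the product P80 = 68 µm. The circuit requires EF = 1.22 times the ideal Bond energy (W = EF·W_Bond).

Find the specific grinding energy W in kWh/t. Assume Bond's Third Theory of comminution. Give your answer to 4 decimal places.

W = 18.8316 kWh/t

W = 10 Wi / √P80 − 10 Wi / √F80
1/√68 = 0.121268;  1/√13526 = 0.008598
W = 10·13.7·(0.121268 − 0.008598) = 15.4357 kWh/t
Corrected W = EF·W_Bond = 1.22·15.4357 = 18.8316 kWh/t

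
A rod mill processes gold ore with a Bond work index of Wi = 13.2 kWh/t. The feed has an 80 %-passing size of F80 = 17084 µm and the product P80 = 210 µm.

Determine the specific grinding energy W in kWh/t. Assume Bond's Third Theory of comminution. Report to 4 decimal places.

W = 10 Wi (1/√P80 − 1/√F80)  [Bond]
1/√210 = 0.069007;  1/√17084 = 0.007651
W = 10·13.2·(0.069007 − 0.007651) = 8.0990 kWh/t

W = 8.0990 kWh/t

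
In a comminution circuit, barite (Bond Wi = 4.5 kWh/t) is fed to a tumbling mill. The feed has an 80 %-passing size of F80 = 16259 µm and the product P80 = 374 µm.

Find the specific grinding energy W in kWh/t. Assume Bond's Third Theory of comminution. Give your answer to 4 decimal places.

W = 1.9740 kWh/t

W = 10 Wi / √P80 − 10 Wi / √F80
1/√374 = 0.051709;  1/√16259 = 0.007842
W = 10·4.5·(0.051709 − 0.007842) = 1.9740 kWh/t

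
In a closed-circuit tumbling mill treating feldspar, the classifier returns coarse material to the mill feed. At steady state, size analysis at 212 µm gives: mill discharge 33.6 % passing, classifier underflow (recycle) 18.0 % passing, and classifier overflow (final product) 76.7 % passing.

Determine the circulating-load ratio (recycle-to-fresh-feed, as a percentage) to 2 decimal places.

CL = 276.28 %

Classifier node, passing 212 µm:
(1+r)·d = r·u + o ⇒ r = (o−d)/(d−u)
r = (76.7 − 33.6)/(33.6 − 18.0) = 43.1/15.6 = 2.7628
CL = 100·r = 276.28 %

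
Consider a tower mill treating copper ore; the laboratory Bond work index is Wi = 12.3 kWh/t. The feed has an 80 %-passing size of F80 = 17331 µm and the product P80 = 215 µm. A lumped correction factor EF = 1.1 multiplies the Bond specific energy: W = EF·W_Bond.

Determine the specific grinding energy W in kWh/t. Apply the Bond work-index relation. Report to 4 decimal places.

W = 10 Wi (P80^-0.5 − F80^-0.5)
1/√215 = 0.068199;  1/√17331 = 0.007596
W = 10·12.3·(0.068199 − 0.007596) = 7.4542 kWh/t
Corrected W = EF·W_Bond = 1.1·7.4542 = 8.1996 kWh/t

W = 8.1996 kWh/t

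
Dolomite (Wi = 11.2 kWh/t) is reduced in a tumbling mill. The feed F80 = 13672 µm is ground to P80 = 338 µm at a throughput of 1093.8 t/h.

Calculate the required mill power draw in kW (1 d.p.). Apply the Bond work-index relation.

W = 10 Wi (P80^-0.5 − F80^-0.5)
W = 10·11.2·(1/√338 − 1/√13672) = 10·11.2·(0.045841) = 5.1341 kWh/t
Mill draw = 5.1341 × 1093.8 = 5615.7 kW

P = 5615.7 kW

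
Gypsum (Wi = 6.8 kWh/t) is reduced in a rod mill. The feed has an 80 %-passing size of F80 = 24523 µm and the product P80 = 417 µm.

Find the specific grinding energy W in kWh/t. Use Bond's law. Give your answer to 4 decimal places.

W = 2.8957 kWh/t

W = 10·Wi·(P80^(-½) − F80^(-½))
1/√417 = 0.048970;  1/√24523 = 0.006386
W = 10·6.8·(0.048970 − 0.006386) = 2.8957 kWh/t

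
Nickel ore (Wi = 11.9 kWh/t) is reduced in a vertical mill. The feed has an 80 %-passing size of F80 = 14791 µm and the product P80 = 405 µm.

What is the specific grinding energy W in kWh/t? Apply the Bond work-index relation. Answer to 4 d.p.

W = 4.9347 kWh/t

W = 10 Wi / √P80 − 10 Wi / √F80
1/√405 = 0.049690;  1/√14791 = 0.008222
W = 10·11.9·(0.049690 − 0.008222) = 4.9347 kWh/t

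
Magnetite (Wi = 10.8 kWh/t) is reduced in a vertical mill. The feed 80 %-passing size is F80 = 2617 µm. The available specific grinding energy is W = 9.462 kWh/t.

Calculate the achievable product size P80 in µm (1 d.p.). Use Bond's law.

P80 = 87.1 µm

W_Bond = 10·Wi·(1/√P₈₀ − 1/√F₈₀)
P80^(−½) = W/(10 Wi) + F80^(−½)
  = 9.4620/(10·10.8) + 1/√2617 = 0.087611 + 0.019548 = 0.107159
P80 = (1/0.107159)² = 9.3319² = 87.08 µm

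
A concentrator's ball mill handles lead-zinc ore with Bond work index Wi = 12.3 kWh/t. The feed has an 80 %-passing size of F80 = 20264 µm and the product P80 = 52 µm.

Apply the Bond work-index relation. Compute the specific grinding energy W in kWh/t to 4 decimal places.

W = 10·Wi·(P80^(-½) − F80^(-½))
1/√52 = 0.138675;  1/√20264 = 0.007025
W = 10·12.3·(0.138675 − 0.007025) = 16.1930 kWh/t

W = 16.1930 kWh/t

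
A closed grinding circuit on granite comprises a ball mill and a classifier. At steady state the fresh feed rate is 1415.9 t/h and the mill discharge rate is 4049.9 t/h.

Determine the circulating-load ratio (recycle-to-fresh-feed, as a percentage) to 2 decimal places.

Mill node: discharge = fresh + recycle.
R = M − F = 4049.9 − 1415.9 = 2634.0 t/h
CL = 100·R/F = 100·2634.0/1415.9 = 186.03 %

CL = 186.03 %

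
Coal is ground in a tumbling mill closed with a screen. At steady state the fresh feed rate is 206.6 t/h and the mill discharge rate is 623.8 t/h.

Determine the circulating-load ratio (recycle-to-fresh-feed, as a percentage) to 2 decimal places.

CL = 201.94 %

Discharge = new feed + return, hence
R = M − F = 623.8 − 206.6 = 417.2 t/h
CL = 100·R/F = 100·417.2/206.6 = 201.94 %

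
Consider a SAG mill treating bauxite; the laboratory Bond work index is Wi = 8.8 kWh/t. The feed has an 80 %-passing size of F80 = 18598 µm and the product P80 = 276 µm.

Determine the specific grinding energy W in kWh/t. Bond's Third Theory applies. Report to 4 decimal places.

W = 10·Wi·[P80^(−½) − F80^(−½)]
1/√276 = 0.060193;  1/√18598 = 0.007333
W = 10·8.8·(0.060193 − 0.007333) = 4.6517 kWh/t

W = 4.6517 kWh/t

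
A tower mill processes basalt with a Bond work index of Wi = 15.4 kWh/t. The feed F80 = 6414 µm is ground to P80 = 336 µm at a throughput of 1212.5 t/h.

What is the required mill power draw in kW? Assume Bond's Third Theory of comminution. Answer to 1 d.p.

P = 7855.2 kW

W = 10 Wi (1/√P80 − 1/√F80)  [Bond]
W = 10·15.4·(1/√336 − 1/√6414) = 10·15.4·(0.042068) = 6.4785 kWh/t
Mill draw = 6.4785 × 1212.5 = 7855.2 kW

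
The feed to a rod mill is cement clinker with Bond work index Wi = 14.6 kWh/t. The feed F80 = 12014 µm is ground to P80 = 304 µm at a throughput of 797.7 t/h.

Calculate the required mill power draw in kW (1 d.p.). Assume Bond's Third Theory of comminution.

P = 5617.1 kW

Bond: W = 10·Wi·(1/√P80 − 1/√F80)
W = 10·14.6·(1/√304 − 1/√12014) = 10·14.6·(0.048231) = 7.0417 kWh/t
P = W·T = 7.0417·797.7 = 5617.1 kW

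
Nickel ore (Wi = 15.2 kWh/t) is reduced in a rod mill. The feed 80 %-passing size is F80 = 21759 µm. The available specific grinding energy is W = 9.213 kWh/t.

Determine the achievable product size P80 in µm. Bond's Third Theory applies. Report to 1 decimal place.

P80 = 220.2 µm

W = 10·Wi·[P80^(−½) − F80^(−½)]
1/√P80 = 1/√F80 + W/(10·Wi)
  = 9.2130/(10·15.2) + 1/√21759 = 0.060612 + 0.006779 = 0.067391
P80 = (1/0.067391)² = 14.8388² = 220.19 µm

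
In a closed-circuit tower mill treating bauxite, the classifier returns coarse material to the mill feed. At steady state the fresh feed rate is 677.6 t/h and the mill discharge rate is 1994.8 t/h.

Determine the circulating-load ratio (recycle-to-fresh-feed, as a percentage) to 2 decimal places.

Steady state: M = F + R.
R = M − F = 1994.8 − 677.6 = 1317.2 t/h
CL = 100·R/F = 100·1317.2/677.6 = 194.39 %

CL = 194.39 %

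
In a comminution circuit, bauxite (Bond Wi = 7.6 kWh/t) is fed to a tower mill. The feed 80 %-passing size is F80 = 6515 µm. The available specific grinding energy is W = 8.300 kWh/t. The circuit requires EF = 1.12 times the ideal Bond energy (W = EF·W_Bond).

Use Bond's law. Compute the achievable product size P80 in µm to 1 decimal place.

W = 10 Wi (P80^-0.5 − F80^-0.5)
W_Bond = W / EF = 8.300 / 1.12 = 7.4107 kWh/t
⇒ 1/√P80 = W_Bond/(10 Wi) + 1/√F80
  = 7.4107/(10·7.6) + 1/√6515 = 0.097509 + 0.012389 = 0.109899
P80 = (1/0.109899)² = 9.0993² = 82.80 µm

P80 = 82.8 µm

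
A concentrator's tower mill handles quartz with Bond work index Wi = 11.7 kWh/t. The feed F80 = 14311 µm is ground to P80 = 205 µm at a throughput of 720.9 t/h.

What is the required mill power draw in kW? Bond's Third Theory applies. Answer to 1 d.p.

W_Bond = 10·Wi·(1/√P₈₀ − 1/√F₈₀)
W = 10·11.7·(1/√205 − 1/√14311) = 10·11.7·(0.061484) = 7.1936 kWh/t
P = W·T = 7.1936·720.9 = 5185.9 kW

P = 5185.9 kW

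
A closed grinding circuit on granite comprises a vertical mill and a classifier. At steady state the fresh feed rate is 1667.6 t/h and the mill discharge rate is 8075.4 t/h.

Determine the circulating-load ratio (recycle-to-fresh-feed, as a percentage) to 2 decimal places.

Discharge = new feed + return, hence
R = M − F = 8075.4 − 1667.6 = 6407.8 t/h
CL = 100·R/F = 100·6407.8/1667.6 = 384.25 %

CL = 384.25 %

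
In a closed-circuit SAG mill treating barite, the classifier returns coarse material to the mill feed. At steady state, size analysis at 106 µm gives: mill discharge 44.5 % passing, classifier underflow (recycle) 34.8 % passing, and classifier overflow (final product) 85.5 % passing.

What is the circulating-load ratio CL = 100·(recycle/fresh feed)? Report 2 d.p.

CL = 422.68 %

Balance %-passing 106 µm (r = R/F):
(1+r)d = ru + o → r = (o−d)/(d−u)
r = (85.5 − 44.5)/(44.5 − 34.8) = 41.0/9.7 = 4.2268
CL = 100·r = 422.68 %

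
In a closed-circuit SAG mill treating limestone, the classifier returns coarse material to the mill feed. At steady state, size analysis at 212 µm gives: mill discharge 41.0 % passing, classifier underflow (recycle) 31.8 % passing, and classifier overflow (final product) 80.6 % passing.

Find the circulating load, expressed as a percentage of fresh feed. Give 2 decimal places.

CL = 430.43 %

Classifier node, passing 212 µm:
r = (o − d)/(d − u)
r = (80.6 − 41.0)/(41.0 − 31.8) = 39.6/9.2 = 4.3043
CL = 100·r = 430.43 %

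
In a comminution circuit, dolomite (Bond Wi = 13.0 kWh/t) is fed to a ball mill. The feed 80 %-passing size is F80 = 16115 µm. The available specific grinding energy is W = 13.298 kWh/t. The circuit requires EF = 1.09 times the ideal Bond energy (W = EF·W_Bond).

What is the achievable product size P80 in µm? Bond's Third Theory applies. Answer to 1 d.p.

P80 = 96.6 µm

W = 10 Wi / √P80 − 10 Wi / √F80
W_Bond = W / EF = 13.298 / 1.09 = 12.2000 kWh/t
P80^(−½) = W_Bond/(10 Wi) + F80^(−½)
  = 12.2000/(10·13.0) + 1/√16115 = 0.093846 + 0.007877 = 0.101724
P80 = (1/0.101724)² = 9.8306² = 96.64 µm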